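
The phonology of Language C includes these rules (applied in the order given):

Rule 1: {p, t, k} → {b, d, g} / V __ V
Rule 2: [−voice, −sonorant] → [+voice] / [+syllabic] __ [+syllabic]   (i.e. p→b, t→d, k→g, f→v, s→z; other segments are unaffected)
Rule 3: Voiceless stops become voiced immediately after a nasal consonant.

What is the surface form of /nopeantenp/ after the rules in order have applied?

nobeandenb

Rule 1 (intervocalic voicing): /p/ is a voiceless stop between vowels /o/ and /e/, so it voices to [b]. /nopeantenp/ → nobeantenp.
Rule 2 (intervocalic voicing): no segment meets the environment; /nobeantenp/ is unchanged.
Rule 3 (post-nasal voicing): /t/ is a voiceless stop immediately after the nasal /n/, so it voices to [d]. /p/ is a voiceless stop immediately after the nasal /n/, so it voices to [b]. /nobeantenp/ → nobeandenb.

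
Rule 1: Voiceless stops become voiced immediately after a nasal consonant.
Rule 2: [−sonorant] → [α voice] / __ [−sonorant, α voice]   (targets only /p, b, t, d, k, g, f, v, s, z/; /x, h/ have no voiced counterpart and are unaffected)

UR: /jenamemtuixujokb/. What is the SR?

Rule 1 (post-nasal voicing): /t/ is a voiceless stop immediately after the nasal /m/, so it voices to [d]. /jenamemtuixujokb/ → jenamemduixujokb.
Rule 2 (regressive voicing assimilation): /k/ precedes the voiced obstruent /b/, so it voices to [g] by assimilation. /jenamemduixujokb/ → jenamemduixujogb.

jenamemduixujogb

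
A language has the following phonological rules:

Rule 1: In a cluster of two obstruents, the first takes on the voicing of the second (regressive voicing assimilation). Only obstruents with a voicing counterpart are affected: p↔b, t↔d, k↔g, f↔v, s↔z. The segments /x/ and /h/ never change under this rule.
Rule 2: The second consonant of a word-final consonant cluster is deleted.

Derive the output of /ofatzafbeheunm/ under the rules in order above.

Rule 1 (regressive voicing assimilation): /t/ precedes the voiced obstruent /z/, so it voices to [d] by assimilation. /f/ precedes the voiced obstruent /b/, so it voices to [v] by assimilation. /ofatzafbeheunm/ → ofadzavbeheunm.
Rule 2 (final cluster simplification): /m/ is the second consonant of a word-final cluster /nm/, so it deletes. /ofadzavbeheunm/ → ofadzavbeheun.

ofadzavbeheun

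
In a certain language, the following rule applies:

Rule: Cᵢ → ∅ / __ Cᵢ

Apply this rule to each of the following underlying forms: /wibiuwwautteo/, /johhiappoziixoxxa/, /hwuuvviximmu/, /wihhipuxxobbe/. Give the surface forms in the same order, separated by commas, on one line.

/wibiuwwautteo/: /ww/ is a geminate; the first /w/ deletes. /tt/ is a geminate; the first /t/ deletes. → [wibiuwauteo].
/johhiappoziixoxxa/: /hh/ is a geminate; the first /h/ deletes. /pp/ is a geminate; the first /p/ deletes. /xx/ is a geminate; the first /x/ deletes. → [johiapoziixoxa].
/hwuuvviximmu/: /vv/ is a geminate; the first /v/ deletes. /mm/ is a geminate; the first /m/ deletes. → [hwuuviximu].
/wihhipuxxobbe/: /hh/ is a geminate; the first /h/ deletes. /xx/ is a geminate; the first /x/ deletes. /bb/ is a geminate; the first /b/ deletes. → [wihipuxobe].

wibiuwauteo, johiapoziixoxa, hwuuviximu, wihipuxobe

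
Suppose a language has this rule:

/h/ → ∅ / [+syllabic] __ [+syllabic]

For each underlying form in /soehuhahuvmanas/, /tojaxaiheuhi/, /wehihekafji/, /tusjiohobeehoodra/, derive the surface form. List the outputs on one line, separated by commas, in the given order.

/soehuhahuvmanas/: /h/ occurs between vowels /e/ and /u/, so it deletes. /h/ occurs between vowels /u/ and /a/, so it deletes. /h/ occurs between vowels /a/ and /u/, so it deletes. → [soeuauvmanas].
/tojaxaiheuhi/: /h/ occurs between vowels /i/ and /e/, so it deletes. /h/ occurs between vowels /u/ and /i/, so it deletes. → [tojaxaieui].
/wehihekafji/: /h/ occurs between vowels /e/ and /i/, so it deletes. /h/ occurs between vowels /i/ and /e/, so it deletes. → [weiekafji].
/tusjiohobeehoodra/: /h/ occurs between vowels /o/ and /o/, so it deletes. /h/ occurs between vowels /e/ and /o/, so it deletes. → [tusjioobeeoodra].

soeuauvmanas, tojaxaieui, weiekafji, tusjioobeeoodra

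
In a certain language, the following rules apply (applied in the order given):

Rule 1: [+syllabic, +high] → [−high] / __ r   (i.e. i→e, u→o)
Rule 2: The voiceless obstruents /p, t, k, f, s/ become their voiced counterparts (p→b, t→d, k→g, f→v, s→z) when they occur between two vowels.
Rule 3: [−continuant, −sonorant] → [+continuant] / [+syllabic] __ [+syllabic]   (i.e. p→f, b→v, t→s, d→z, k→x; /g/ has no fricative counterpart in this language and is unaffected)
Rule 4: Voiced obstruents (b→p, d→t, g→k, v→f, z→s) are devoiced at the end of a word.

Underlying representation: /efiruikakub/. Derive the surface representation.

everuigagup

Rule 1 (pre-rhotic lowering): /i/ is a high vowel immediately before /r/, so it lowers to [e]. /efiruikakub/ → eferuikakub.
Rule 2 (intervocalic voicing): /f/ is a voiceless obstruent between vowels /e/ and /e/, so it voices to [v]. /k/ is a voiceless obstruent between vowels /i/ and /a/, so it voices to [g]. /k/ is a voiceless obstruent between vowels /a/ and /u/, so it voices to [g]. /eferuikakub/ → everuigagub.
Rule 3 (intervocalic spirantization): no segment meets the environment; /everuigagub/ is unchanged.
Rule 4 (final devoicing): /b/ is a voiced obstruent in word-final position, so it devoices to [p]. /everuigagub/ → everuigagup.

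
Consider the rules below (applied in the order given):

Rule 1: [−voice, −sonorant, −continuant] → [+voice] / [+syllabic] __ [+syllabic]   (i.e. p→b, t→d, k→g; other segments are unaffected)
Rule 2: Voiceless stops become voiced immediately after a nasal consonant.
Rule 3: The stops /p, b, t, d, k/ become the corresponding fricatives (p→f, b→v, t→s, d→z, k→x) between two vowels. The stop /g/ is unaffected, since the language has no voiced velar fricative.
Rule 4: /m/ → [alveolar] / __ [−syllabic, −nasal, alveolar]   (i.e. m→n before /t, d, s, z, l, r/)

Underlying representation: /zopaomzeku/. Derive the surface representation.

Rule 1 (intervocalic voicing): /p/ is a voiceless stop between vowels /o/ and /a/, so it voices to [b]. /k/ is a voiceless stop between vowels /e/ and /u/, so it voices to [g]. /zopaomzeku/ → zobaomzegu.
Rule 2 (post-nasal voicing): no segment meets the environment; /zobaomzegu/ is unchanged.
Rule 3 (intervocalic spirantization): /b/ is a stop between vowels /o/ and /a/, so it spirantizes to the fricative [v]. /zobaomzegu/ → zovaomzegu.
Rule 4 (nasal place assimilation): /m/ precedes the alveolar consonant /z/, so it assimilates in place to [n]. /zovaomzegu/ → zovaonzegu.

zovaonzegu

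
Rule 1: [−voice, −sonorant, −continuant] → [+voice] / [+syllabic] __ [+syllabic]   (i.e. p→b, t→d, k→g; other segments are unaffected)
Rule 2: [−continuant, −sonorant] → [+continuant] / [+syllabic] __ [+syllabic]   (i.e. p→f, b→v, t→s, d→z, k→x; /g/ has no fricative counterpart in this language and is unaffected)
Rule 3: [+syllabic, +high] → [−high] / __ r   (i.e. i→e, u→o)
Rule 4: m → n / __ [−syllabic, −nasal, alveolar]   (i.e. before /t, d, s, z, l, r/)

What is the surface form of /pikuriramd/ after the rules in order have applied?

pigorerand

Rule 1 (intervocalic voicing): /k/ is a voiceless stop between vowels /i/ and /u/, so it voices to [g]. /pikuriramd/ → piguriramd.
Rule 2 (intervocalic spirantization): no segment meets the environment; /piguriramd/ is unchanged.
Rule 3 (pre-rhotic lowering): /u/ is a high vowel immediately before /r/, so it lowers to [o]. /i/ is a high vowel immediately before /r/, so it lowers to [e]. /piguriramd/ → pigoreramd.
Rule 4 (nasal place assimilation): /m/ precedes the alveolar consonant /d/, so it assimilates in place to [n]. /pigoreramd/ → pigorerand.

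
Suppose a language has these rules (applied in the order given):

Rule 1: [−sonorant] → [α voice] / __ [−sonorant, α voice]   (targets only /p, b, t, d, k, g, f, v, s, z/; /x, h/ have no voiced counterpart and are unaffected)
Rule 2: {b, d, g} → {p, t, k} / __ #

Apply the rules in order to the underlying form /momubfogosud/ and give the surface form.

Rule 1 (regressive voicing assimilation): /b/ precedes the voiceless obstruent /f/, so it devoices to [p] by assimilation. /momubfogosud/ → momupfogosud.
Rule 2 (final devoicing): /d/ is a voiced stop in word-final position, so it devoices to [t]. /momupfogosud/ → momupfogosut.

momupfogosut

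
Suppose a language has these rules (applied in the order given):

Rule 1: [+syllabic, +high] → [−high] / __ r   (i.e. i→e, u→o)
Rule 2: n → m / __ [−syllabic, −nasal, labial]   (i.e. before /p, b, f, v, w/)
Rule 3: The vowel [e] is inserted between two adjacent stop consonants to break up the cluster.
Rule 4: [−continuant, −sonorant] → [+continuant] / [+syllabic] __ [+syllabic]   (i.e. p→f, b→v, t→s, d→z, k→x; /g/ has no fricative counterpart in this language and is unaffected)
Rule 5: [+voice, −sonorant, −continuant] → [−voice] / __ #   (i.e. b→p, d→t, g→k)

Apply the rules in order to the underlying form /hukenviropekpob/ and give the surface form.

Rule 1 (pre-rhotic lowering): /i/ is a high vowel immediately before /r/, so it lowers to [e]. /hukenviropekpob/ → hukenveropekpob.
Rule 2 (nasal place assimilation): /n/ precedes the labial consonant /v/, so it assimilates in place to [m]. /hukenveropekpob/ → hukemveropekpob.
Rule 3 (stop-cluster e-epenthesis): /k/ and /p/ form a stop–stop cluster, so [e] is inserted between them. /hukemveropekpob/ → hukemveropekepob.
Rule 4 (intervocalic spirantization): /k/ is a stop between vowels /u/ and /e/, so it spirantizes to the fricative [x]. /p/ is a stop between vowels /o/ and /e/, so it spirantizes to the fricative [f]. /k/ is a stop between vowels /e/ and /e/, so it spirantizes to the fricative [x]. /p/ is a stop between vowels /e/ and /o/, so it spirantizes to the fricative [f]. /hukemveropekepob/ → huxemverofexefob.
Rule 5 (final devoicing): /b/ is a voiced stop in word-final position, so it devoices to [p]. /huxemverofexefob/ → huxemverofexefop.

huxemverofexefop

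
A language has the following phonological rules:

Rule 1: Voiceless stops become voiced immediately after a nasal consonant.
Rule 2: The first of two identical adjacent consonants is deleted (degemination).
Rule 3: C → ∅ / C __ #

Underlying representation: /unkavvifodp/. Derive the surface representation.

ungavifod

Rule 1 (post-nasal voicing): /k/ is a voiceless stop immediately after the nasal /n/, so it voices to [g]. /unkavvifodp/ → ungavvifodp.
Rule 2 (degemination): /vv/ is a geminate; the first /v/ deletes. /ungavvifodp/ → ungavifodp.
Rule 3 (final cluster simplification): /p/ is the second consonant of a word-final cluster /dp/, so it deletes. /ungavifodp/ → ungavifod.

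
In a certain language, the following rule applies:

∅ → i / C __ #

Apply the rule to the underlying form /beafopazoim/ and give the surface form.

beafopazoimi

the form ends in the consonant /m/, so [i] is inserted word-finally.
Surface form: [beafopazoimi].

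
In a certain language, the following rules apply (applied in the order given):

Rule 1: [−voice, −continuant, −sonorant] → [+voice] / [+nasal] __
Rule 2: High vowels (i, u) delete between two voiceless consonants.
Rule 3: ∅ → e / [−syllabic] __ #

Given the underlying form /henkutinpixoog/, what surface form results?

hengutinbixooge

Rule 1 (post-nasal voicing): /k/ is a voiceless stop immediately after the nasal /n/, so it voices to [g]. /p/ is a voiceless stop immediately after the nasal /n/, so it voices to [b]. /henkutinpixoog/ → hengutinbixoog.
Rule 2 (high vowel syncope): no segment meets the environment; /hengutinbixoog/ is unchanged.
Rule 3 (final e-epenthesis): the form ends in the consonant /g/, so [e] is inserted word-finally. /hengutinbixoog/ → hengutinbixooge.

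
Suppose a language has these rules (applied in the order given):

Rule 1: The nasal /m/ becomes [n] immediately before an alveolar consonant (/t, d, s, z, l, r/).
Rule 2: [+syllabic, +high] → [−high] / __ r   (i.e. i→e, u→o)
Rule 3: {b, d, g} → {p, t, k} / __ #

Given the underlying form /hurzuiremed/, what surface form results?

Rule 1 (nasal place assimilation): no segment meets the environment; /hurzuiremed/ is unchanged.
Rule 2 (pre-rhotic lowering): /u/ is a high vowel immediately before /r/, so it lowers to [o]. /i/ is a high vowel immediately before /r/, so it lowers to [e]. /hurzuiremed/ → horzueremed.
Rule 3 (final devoicing): /d/ is a voiced stop in word-final position, so it devoices to [t]. /horzueremed/ → horzueremet.

horzueremet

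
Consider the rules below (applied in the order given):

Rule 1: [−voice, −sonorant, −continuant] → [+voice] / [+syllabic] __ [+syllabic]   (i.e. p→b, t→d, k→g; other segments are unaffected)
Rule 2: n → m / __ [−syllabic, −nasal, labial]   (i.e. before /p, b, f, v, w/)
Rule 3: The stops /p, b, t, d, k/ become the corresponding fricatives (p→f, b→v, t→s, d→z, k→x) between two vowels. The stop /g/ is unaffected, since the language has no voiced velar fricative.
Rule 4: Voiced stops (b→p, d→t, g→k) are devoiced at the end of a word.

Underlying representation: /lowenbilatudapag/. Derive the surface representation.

lowembilazuzavak

Rule 1 (intervocalic voicing): /t/ is a voiceless stop between vowels /a/ and /u/, so it voices to [d]. /p/ is a voiceless stop between vowels /a/ and /a/, so it voices to [b]. /lowenbilatudapag/ → lowenbiladudabag.
Rule 2 (nasal place assimilation): /n/ precedes the labial consonant /b/, so it assimilates in place to [m]. /lowenbiladudabag/ → lowembiladudabag.
Rule 3 (intervocalic spirantization): /d/ is a stop between vowels /a/ and /u/, so it spirantizes to the fricative [z]. /d/ is a stop between vowels /u/ and /a/, so it spirantizes to the fricative [z]. /b/ is a stop between vowels /a/ and /a/, so it spirantizes to the fricative [v]. /lowembiladudabag/ → lowembilazuzavag.
Rule 4 (final devoicing): /g/ is a voiced stop in word-final position, so it devoices to [k]. /lowembilazuzavag/ → lowembilazuzavak.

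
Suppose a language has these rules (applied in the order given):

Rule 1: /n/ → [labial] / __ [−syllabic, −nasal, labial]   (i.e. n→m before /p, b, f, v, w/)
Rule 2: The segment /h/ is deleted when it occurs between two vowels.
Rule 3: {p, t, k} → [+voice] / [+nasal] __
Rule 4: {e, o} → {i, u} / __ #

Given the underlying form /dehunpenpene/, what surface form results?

Rule 1 (nasal place assimilation): /n/ precedes the labial consonant /p/, so it assimilates in place to [m]. /n/ precedes the labial consonant /p/, so it assimilates in place to [m]. /dehunpenpene/ → dehumpempene.
Rule 2 (intervocalic h-deletion): /h/ occurs between vowels /e/ and /u/, so it deletes. /dehumpempene/ → deumpempene.
Rule 3 (post-nasal voicing): /p/ is a voiceless stop immediately after the nasal /m/, so it voices to [b]. /p/ is a voiceless stop immediately after the nasal /m/, so it voices to [b]. /deumpempene/ → deumbembene.
Rule 4 (final vowel raising): /e/ is a mid vowel in word-final position, so it raises to [i]. /deumbembene/ → deumbembeni.

deumbembeni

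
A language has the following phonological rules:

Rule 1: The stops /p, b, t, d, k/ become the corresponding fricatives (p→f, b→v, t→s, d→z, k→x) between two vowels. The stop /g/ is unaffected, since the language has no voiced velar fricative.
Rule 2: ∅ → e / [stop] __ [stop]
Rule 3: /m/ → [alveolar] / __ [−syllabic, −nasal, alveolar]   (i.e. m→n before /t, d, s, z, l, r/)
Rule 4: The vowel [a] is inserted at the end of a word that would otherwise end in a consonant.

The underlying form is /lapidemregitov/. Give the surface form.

Rule 1 (intervocalic spirantization): /p/ is a stop between vowels /a/ and /i/, so it spirantizes to the fricative [f]. /d/ is a stop between vowels /i/ and /e/, so it spirantizes to the fricative [z]. /t/ is a stop between vowels /i/ and /o/, so it spirantizes to the fricative [s]. /lapidemregitov/ → lafizemregisov.
Rule 2 (stop-cluster e-epenthesis): no segment meets the environment; /lafizemregisov/ is unchanged.
Rule 3 (nasal place assimilation): /m/ precedes the alveolar consonant /r/, so it assimilates in place to [n]. /lafizemregisov/ → lafizenregisov.
Rule 4 (final a-epenthesis): the form ends in the consonant /v/, so [a] is inserted word-finally. /lafizenregisov/ → lafizenregisova.

lafizenregisova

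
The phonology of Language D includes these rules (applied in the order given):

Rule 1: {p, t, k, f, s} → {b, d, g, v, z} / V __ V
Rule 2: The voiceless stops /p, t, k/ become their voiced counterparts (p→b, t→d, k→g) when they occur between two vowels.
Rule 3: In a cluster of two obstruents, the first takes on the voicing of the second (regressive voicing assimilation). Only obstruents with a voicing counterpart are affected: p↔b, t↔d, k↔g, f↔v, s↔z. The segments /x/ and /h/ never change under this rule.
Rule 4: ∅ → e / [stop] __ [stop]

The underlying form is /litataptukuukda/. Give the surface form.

lidadapetuguugeda

Rule 1 (intervocalic voicing): /t/ is a voiceless obstruent between vowels /i/ and /a/, so it voices to [d]. /t/ is a voiceless obstruent between vowels /a/ and /a/, so it voices to [d]. /k/ is a voiceless obstruent between vowels /u/ and /u/, so it voices to [g]. /litataptukuukda/ → lidadaptuguukda.
Rule 2 (intervocalic voicing): no segment meets the environment; /lidadaptuguukda/ is unchanged.
Rule 3 (regressive voicing assimilation): /k/ precedes the voiced obstruent /d/, so it voices to [g] by assimilation. /lidadaptuguukda/ → lidadaptuguugda.
Rule 4 (stop-cluster e-epenthesis): /p/ and /t/ form a stop–stop cluster, so [e] is inserted between them. /g/ and /d/ form a stop–stop cluster, so [e] is inserted between them. /lidadaptuguugda/ → lidadapetuguugeda.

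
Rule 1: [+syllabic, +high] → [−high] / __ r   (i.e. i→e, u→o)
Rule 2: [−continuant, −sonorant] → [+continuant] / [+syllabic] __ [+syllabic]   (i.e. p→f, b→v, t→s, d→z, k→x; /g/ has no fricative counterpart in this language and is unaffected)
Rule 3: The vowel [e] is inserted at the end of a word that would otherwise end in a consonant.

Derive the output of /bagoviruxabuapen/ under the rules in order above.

Rule 1 (pre-rhotic lowering): /i/ is a high vowel immediately before /r/, so it lowers to [e]. /bagoviruxabuapen/ → bagoveruxabuapen.
Rule 2 (intervocalic spirantization): /b/ is a stop between vowels /a/ and /u/, so it spirantizes to the fricative [v]. /p/ is a stop between vowels /a/ and /e/, so it spirantizes to the fricative [f]. /bagoveruxabuapen/ → bagoveruxavuafen.
Rule 3 (final e-epenthesis): the form ends in the consonant /n/, so [e] is inserted word-finally. /bagoveruxavuafen/ → bagoveruxavuafene.

bagoveruxavuafene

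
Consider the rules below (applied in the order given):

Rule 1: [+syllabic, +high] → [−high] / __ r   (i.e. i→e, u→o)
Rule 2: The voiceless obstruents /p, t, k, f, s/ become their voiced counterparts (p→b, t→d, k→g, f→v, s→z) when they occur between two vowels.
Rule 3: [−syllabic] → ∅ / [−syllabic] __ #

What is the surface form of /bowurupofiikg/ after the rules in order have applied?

Rule 1 (pre-rhotic lowering): /u/ is a high vowel immediately before /r/, so it lowers to [o]. /bowurupofiikg/ → boworupofiikg.
Rule 2 (intervocalic voicing): /p/ is a voiceless obstruent between vowels /u/ and /o/, so it voices to [b]. /f/ is a voiceless obstruent between vowels /o/ and /i/, so it voices to [v]. /boworupofiikg/ → boworuboviikg.
Rule 3 (final cluster simplification): /g/ is the second consonant of a word-final cluster /kg/, so it deletes. /boworuboviikg/ → boworuboviik.

boworuboviik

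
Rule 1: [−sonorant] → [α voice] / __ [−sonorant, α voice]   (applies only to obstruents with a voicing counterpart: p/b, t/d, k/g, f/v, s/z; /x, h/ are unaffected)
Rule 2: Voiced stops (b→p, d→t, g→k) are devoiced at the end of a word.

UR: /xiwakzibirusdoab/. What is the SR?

Rule 1 (regressive voicing assimilation): /k/ precedes the voiced obstruent /z/, so it voices to [g] by assimilation. /s/ precedes the voiced obstruent /d/, so it voices to [z] by assimilation. /xiwakzibirusdoab/ → xiwagzibiruzdoab.
Rule 2 (final devoicing): /b/ is a voiced stop in word-final position, so it devoices to [p]. /xiwagzibiruzdoab/ → xiwagzibiruzdoap.

xiwagzibiruzdoap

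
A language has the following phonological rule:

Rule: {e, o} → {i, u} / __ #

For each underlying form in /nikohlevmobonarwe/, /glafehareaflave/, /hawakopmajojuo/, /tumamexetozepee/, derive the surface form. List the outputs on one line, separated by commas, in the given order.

nikohlevmobonarwi, glafehareaflavi, hawakopmajojuu, tumamexetozepei

/nikohlevmobonarwe/: /e/ is a mid vowel in word-final position, so it raises to [i]. → [nikohlevmobonarwi].
/glafehareaflave/: /e/ is a mid vowel in word-final position, so it raises to [i]. → [glafehareaflavi].
/hawakopmajojuo/: /o/ is a mid vowel in word-final position, so it raises to [u]. → [hawakopmajojuu].
/tumamexetozepee/: /e/ is a mid vowel in word-final position, so it raises to [i]. → [tumamexetozepei].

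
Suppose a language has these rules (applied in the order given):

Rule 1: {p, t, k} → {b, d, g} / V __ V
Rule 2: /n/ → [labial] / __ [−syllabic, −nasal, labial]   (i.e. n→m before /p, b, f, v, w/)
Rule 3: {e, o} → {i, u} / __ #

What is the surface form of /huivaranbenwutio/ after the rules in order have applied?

Rule 1 (intervocalic voicing): /t/ is a voiceless stop between vowels /u/ and /i/, so it voices to [d]. /huivaranbenwutio/ → huivaranbenwudio.
Rule 2 (nasal place assimilation): /n/ precedes the labial consonant /b/, so it assimilates in place to [m]. /n/ precedes the labial consonant /w/, so it assimilates in place to [m]. /huivaranbenwudio/ → huivarambemwudio.
Rule 3 (final vowel raising): /o/ is a mid vowel in word-final position, so it raises to [u]. /huivarambemwudio/ → huivarambemwudiu.

huivarambemwudiu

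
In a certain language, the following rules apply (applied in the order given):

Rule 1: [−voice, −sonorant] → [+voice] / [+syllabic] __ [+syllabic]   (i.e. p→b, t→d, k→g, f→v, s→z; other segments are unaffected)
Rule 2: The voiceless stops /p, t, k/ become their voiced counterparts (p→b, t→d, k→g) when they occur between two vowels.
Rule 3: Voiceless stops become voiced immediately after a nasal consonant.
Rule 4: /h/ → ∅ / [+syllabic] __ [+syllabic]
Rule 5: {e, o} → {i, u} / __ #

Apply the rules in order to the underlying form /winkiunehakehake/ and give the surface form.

Rule 1 (intervocalic voicing): /k/ is a voiceless obstruent between vowels /a/ and /e/, so it voices to [g]. /k/ is a voiceless obstruent between vowels /a/ and /e/, so it voices to [g]. /winkiunehakehake/ → winkiunehagehage.
Rule 2 (intervocalic voicing): no segment meets the environment; /winkiunehagehage/ is unchanged.
Rule 3 (post-nasal voicing): /k/ is a voiceless stop immediately after the nasal /n/, so it voices to [g]. /winkiunehagehage/ → wingiunehagehage.
Rule 4 (intervocalic h-deletion): /h/ occurs between vowels /e/ and /a/, so it deletes. /h/ occurs between vowels /e/ and /a/, so it deletes. /wingiunehagehage/ → wingiuneageage.
Rule 5 (final vowel raising): /e/ is a mid vowel in word-final position, so it raises to [i]. /wingiuneageage/ → wingiuneageagi.

wingiuneageagi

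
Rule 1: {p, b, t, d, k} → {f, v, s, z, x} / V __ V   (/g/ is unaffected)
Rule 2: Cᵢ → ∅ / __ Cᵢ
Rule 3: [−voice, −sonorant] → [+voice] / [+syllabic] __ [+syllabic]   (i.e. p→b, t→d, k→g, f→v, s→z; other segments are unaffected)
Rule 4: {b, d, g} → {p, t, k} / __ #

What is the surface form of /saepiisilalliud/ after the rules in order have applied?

Rule 1 (intervocalic spirantization): /p/ is a stop between vowels /e/ and /i/, so it spirantizes to the fricative [f]. /saepiisilalliud/ → saefiisilalliud.
Rule 2 (degemination): /ll/ is a geminate; the first /l/ deletes. /saefiisilalliud/ → saefiisilaliud.
Rule 3 (intervocalic voicing): /f/ is a voiceless obstruent between vowels /e/ and /i/, so it voices to [v]. /s/ is a voiceless obstruent between vowels /i/ and /i/, so it voices to [z]. /saefiisilaliud/ → saeviizilaliud.
Rule 4 (final devoicing): /d/ is a voiced stop in word-final position, so it devoices to [t]. /saeviizilaliud/ → saeviizilaliut.

saeviizilaliut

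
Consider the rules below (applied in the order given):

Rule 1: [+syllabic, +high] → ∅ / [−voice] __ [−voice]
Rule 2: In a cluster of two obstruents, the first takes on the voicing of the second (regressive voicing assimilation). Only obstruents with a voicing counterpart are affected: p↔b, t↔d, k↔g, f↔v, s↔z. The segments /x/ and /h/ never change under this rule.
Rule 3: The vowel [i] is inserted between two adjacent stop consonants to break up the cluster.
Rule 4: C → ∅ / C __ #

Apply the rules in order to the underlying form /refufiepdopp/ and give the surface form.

Rule 1 (high vowel syncope): /u/ is a high vowel flanked by voiceless consonants /f/ and /f/, so it deletes. /refufiepdopp/ → reffiepdopp.
Rule 2 (regressive voicing assimilation): /p/ precedes the voiced obstruent /d/, so it voices to [b] by assimilation. /reffiepdopp/ → reffiebdopp.
Rule 3 (stop-cluster i-epenthesis): /b/ and /d/ form a stop–stop cluster, so [i] is inserted between them. /p/ and /p/ form a stop–stop cluster, so [i] is inserted between them. /reffiebdopp/ → reffiebidopip.
Rule 4 (final cluster simplification): no segment meets the environment; /reffiebidopip/ is unchanged.

reffiebidopip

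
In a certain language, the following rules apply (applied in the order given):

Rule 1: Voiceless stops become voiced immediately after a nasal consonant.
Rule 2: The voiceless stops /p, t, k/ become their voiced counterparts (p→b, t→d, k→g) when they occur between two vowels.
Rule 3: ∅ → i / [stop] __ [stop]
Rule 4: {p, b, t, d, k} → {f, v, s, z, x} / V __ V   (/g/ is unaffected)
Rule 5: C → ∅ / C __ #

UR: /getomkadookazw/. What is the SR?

Rule 1 (post-nasal voicing): /k/ is a voiceless stop immediately after the nasal /m/, so it voices to [g]. /getomkadookazw/ → getomgadookazw.
Rule 2 (intervocalic voicing): /t/ is a voiceless stop between vowels /e/ and /o/, so it voices to [d]. /k/ is a voiceless stop between vowels /o/ and /a/, so it voices to [g]. /getomgadookazw/ → gedomgadoogazw.
Rule 3 (stop-cluster i-epenthesis): no segment meets the environment; /gedomgadoogazw/ is unchanged.
Rule 4 (intervocalic spirantization): /d/ is a stop between vowels /e/ and /o/, so it spirantizes to the fricative [z]. /d/ is a stop between vowels /a/ and /o/, so it spirantizes to the fricative [z]. /gedomgadoogazw/ → gezomgazoogazw.
Rule 5 (final cluster simplification): /w/ is the second consonant of a word-final cluster /zw/, so it deletes. /gezomgazoogazw/ → gezomgazoogaz.

gezomgazoogaz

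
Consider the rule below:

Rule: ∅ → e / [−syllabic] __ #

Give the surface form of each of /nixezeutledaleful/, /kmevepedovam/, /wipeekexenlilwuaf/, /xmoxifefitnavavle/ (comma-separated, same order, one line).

/nixezeutledaleful/: the form ends in the consonant /l/, so [e] is inserted word-finally. → [nixezeutledalefule].
/kmevepedovam/: the form ends in the consonant /m/, so [e] is inserted word-finally. → [kmevepedovame].
/wipeekexenlilwuaf/: the form ends in the consonant /f/, so [e] is inserted word-finally. → [wipeekexenlilwuafe].
/xmoxifefitnavavle/: the rule's environment is not met; surfaces unchanged as [xmoxifefitnavavle].

nixezeutledalefule, kmevepedovame, wipeekexenlilwuafe, xmoxifefitnavavle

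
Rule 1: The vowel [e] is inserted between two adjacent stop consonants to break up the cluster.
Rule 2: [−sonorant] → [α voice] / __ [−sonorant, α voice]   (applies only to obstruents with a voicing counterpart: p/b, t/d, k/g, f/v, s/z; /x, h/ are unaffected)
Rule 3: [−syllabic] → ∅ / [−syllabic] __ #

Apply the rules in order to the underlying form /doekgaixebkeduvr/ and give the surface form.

Rule 1 (stop-cluster e-epenthesis): /k/ and /g/ form a stop–stop cluster, so [e] is inserted between them. /b/ and /k/ form a stop–stop cluster, so [e] is inserted between them. /doekgaixebkeduvr/ → doekegaixebekeduvr.
Rule 2 (regressive voicing assimilation): no segment meets the environment; /doekegaixebekeduvr/ is unchanged.
Rule 3 (final cluster simplification): /r/ is the second consonant of a word-final cluster /vr/, so it deletes. /doekegaixebekeduvr/ → doekegaixebekeduv.

doekegaixebekeduv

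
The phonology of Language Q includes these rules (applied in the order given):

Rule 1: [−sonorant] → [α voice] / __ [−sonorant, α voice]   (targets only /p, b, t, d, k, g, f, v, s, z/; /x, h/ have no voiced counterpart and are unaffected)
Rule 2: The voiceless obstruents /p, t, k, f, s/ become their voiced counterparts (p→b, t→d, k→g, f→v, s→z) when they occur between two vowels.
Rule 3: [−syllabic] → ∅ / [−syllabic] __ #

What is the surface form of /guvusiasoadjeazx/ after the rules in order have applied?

Rule 1 (regressive voicing assimilation): /z/ precedes the voiceless obstruent /x/, so it devoices to [s] by assimilation. /guvusiasoadjeazx/ → guvusiasoadjeasx.
Rule 2 (intervocalic voicing): /s/ is a voiceless obstruent between vowels /u/ and /i/, so it voices to [z]. /s/ is a voiceless obstruent between vowels /a/ and /o/, so it voices to [z]. /guvusiasoadjeasx/ → guvuziazoadjeasx.
Rule 3 (final cluster simplification): /x/ is the second consonant of a word-final cluster /sx/, so it deletes. /guvuziazoadjeasx/ → guvuziazoadjeas.

guvuziazoadjeas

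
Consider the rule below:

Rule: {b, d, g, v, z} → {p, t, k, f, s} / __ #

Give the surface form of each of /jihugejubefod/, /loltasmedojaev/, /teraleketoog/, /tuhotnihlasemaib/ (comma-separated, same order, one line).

jihugejubefot, loltasmedojaef, teraleketook, tuhotnihlasemaip

/jihugejubefod/: /d/ is a voiced obstruent in word-final position, so it devoices to [t]. → [jihugejubefot].
/loltasmedojaev/: /v/ is a voiced obstruent in word-final position, so it devoices to [f]. → [loltasmedojaef].
/teraleketoog/: /g/ is a voiced obstruent in word-final position, so it devoices to [k]. → [teraleketook].
/tuhotnihlasemaib/: /b/ is a voiced obstruent in word-final position, so it devoices to [p]. → [tuhotnihlasemaip].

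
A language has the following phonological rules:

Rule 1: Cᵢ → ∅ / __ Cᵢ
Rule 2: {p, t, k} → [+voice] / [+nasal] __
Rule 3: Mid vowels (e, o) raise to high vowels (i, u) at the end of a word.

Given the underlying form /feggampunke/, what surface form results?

Rule 1 (degemination): /gg/ is a geminate; the first /g/ deletes. /feggampunke/ → fegampunke.
Rule 2 (post-nasal voicing): /p/ is a voiceless stop immediately after the nasal /m/, so it voices to [b]. /k/ is a voiceless stop immediately after the nasal /n/, so it voices to [g]. /fegampunke/ → fegambunge.
Rule 3 (final vowel raising): /e/ is a mid vowel in word-final position, so it raises to [i]. /fegambunge/ → fegambungi.

fegambungi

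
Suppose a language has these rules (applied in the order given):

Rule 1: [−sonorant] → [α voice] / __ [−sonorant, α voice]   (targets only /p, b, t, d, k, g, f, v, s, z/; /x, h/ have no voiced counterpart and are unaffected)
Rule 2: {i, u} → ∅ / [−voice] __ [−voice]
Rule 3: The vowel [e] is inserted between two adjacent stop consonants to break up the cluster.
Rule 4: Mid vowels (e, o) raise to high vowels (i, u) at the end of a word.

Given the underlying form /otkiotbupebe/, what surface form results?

otekiodebupebi

Rule 1 (regressive voicing assimilation): /t/ precedes the voiced obstruent /b/, so it voices to [d] by assimilation. /otkiotbupebe/ → otkiodbupebe.
Rule 2 (high vowel syncope): no segment meets the environment; /otkiodbupebe/ is unchanged.
Rule 3 (stop-cluster e-epenthesis): /t/ and /k/ form a stop–stop cluster, so [e] is inserted between them. /d/ and /b/ form a stop–stop cluster, so [e] is inserted between them. /otkiodbupebe/ → otekiodebupebe.
Rule 4 (final vowel raising): /e/ is a mid vowel in word-final position, so it raises to [i]. /otekiodebupebe/ → otekiodebupebi.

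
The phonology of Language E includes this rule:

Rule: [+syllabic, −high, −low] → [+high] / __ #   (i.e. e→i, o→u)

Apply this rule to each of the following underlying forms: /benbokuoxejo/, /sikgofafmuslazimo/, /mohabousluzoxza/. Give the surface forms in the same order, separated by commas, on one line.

/benbokuoxejo/: /o/ is a mid vowel in word-final position, so it raises to [u]. → [benbokuoxeju].
/sikgofafmuslazimo/: /o/ is a mid vowel in word-final position, so it raises to [u]. → [sikgofafmuslazimu].
/mohabousluzoxza/: the rule's environment is not met; surfaces unchanged as [mohabousluzoxza].

benbokuoxeju, sikgofafmuslazimu, mohabousluzoxza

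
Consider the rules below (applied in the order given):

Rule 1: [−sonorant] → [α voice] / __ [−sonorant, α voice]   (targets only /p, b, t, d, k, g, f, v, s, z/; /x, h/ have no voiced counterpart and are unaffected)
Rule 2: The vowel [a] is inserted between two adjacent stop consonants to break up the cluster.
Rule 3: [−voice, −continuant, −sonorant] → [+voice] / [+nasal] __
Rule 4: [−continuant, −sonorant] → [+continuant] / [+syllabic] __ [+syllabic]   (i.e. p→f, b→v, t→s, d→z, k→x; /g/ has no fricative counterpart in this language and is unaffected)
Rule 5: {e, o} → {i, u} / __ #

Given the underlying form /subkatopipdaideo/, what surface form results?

sufaxasofivazaizeu

Rule 1 (regressive voicing assimilation): /b/ precedes the voiceless obstruent /k/, so it devoices to [p] by assimilation. /p/ precedes the voiced obstruent /d/, so it voices to [b] by assimilation. /subkatopipdaideo/ → supkatopibdaideo.
Rule 2 (stop-cluster a-epenthesis): /p/ and /k/ form a stop–stop cluster, so [a] is inserted between them. /b/ and /d/ form a stop–stop cluster, so [a] is inserted between them. /supkatopibdaideo/ → supakatopibadaideo.
Rule 3 (post-nasal voicing): no segment meets the environment; /supakatopibadaideo/ is unchanged.
Rule 4 (intervocalic spirantization): /p/ is a stop between vowels /u/ and /a/, so it spirantizes to the fricative [f]. /k/ is a stop between vowels /a/ and /a/, so it spirantizes to the fricative [x]. /t/ is a stop between vowels /a/ and /o/, so it spirantizes to the fricative [s]. /p/ is a stop between vowels /o/ and /i/, so it spirantizes to the fricative [f]. /b/ is a stop between vowels /i/ and /a/, so it spirantizes to the fricative [v]. /d/ is a stop between vowels /a/ and /a/, so it spirantizes to the fricative [z]. /d/ is a stop between vowels /i/ and /e/, so it spirantizes to the fricative [z]. /supakatopibadaideo/ → sufaxasofivazaizeo.
Rule 5 (final vowel raising): /o/ is a mid vowel in word-final position, so it raises to [u]. /sufaxasofivazaizeo/ → sufaxasofivazaizeu.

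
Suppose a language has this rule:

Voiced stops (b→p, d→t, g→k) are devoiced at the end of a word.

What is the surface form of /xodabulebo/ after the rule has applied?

xodabulebo

No segment of /xodabulebo/ meets the structural description of the rule, so the form surfaces unchanged.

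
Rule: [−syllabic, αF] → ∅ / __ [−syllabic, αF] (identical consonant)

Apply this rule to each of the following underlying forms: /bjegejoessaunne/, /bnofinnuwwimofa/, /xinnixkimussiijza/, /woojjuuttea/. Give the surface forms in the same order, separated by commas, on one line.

bjegejoesaune, bnofinuwimofa, xinixkimusiijza, woojuutea

/bjegejoessaunne/: /ss/ is a geminate; the first /s/ deletes. /nn/ is a geminate; the first /n/ deletes. → [bjegejoesaune].
/bnofinnuwwimofa/: /nn/ is a geminate; the first /n/ deletes. /ww/ is a geminate; the first /w/ deletes. → [bnofinuwimofa].
/xinnixkimussiijza/: /nn/ is a geminate; the first /n/ deletes. /ss/ is a geminate; the first /s/ deletes. → [xinixkimusiijza].
/woojjuuttea/: /jj/ is a geminate; the first /j/ deletes. /tt/ is a geminate; the first /t/ deletes. → [woojuutea].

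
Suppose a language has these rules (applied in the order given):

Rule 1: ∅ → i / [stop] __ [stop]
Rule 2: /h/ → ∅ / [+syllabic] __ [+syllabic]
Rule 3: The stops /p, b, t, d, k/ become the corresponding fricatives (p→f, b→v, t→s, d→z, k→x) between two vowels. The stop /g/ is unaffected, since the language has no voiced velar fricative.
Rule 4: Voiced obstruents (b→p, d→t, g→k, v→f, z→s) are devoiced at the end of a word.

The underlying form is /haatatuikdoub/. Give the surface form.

Rule 1 (stop-cluster i-epenthesis): /k/ and /d/ form a stop–stop cluster, so [i] is inserted between them. /haatatuikdoub/ → haatatuikidoub.
Rule 2 (intervocalic h-deletion): no segment meets the environment; /haatatuikidoub/ is unchanged.
Rule 3 (intervocalic spirantization): /t/ is a stop between vowels /a/ and /a/, so it spirantizes to the fricative [s]. /t/ is a stop between vowels /a/ and /u/, so it spirantizes to the fricative [s]. /k/ is a stop between vowels /i/ and /i/, so it spirantizes to the fricative [x]. /d/ is a stop between vowels /i/ and /o/, so it spirantizes to the fricative [z]. /haatatuikidoub/ → haasasuixizoub.
Rule 4 (final devoicing): /b/ is a voiced obstruent in word-final position, so it devoices to [p]. /haasasuixizoub/ → haasasuixizoup.

haasasuixizoup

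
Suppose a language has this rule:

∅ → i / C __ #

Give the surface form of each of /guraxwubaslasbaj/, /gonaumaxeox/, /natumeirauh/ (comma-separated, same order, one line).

/guraxwubaslasbaj/: the form ends in the consonant /j/, so [i] is inserted word-finally. → [guraxwubaslasbaji].
/gonaumaxeox/: the form ends in the consonant /x/, so [i] is inserted word-finally. → [gonaumaxeoxi].
/natumeirauh/: the form ends in the consonant /h/, so [i] is inserted word-finally. → [natumeirauhi].

guraxwubaslasbaji, gonaumaxeoxi, natumeirauhi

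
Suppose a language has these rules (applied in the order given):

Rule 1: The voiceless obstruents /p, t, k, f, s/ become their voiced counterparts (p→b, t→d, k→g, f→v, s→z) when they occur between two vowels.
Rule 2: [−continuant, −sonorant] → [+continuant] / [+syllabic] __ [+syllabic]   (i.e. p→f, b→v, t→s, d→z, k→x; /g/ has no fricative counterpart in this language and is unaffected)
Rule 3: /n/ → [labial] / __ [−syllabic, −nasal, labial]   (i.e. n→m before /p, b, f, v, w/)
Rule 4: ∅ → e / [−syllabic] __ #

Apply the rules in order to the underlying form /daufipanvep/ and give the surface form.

dauvivamvepe

Rule 1 (intervocalic voicing): /f/ is a voiceless obstruent between vowels /u/ and /i/, so it voices to [v]. /p/ is a voiceless obstruent between vowels /i/ and /a/, so it voices to [b]. /daufipanvep/ → dauvibanvep.
Rule 2 (intervocalic spirantization): /b/ is a stop between vowels /i/ and /a/, so it spirantizes to the fricative [v]. /dauvibanvep/ → dauvivanvep.
Rule 3 (nasal place assimilation): /n/ precedes the labial consonant /v/, so it assimilates in place to [m]. /dauvivanvep/ → dauvivamvep.
Rule 4 (final e-epenthesis): the form ends in the consonant /p/, so [e] is inserted word-finally. /dauvivamvep/ → dauvivamvepe.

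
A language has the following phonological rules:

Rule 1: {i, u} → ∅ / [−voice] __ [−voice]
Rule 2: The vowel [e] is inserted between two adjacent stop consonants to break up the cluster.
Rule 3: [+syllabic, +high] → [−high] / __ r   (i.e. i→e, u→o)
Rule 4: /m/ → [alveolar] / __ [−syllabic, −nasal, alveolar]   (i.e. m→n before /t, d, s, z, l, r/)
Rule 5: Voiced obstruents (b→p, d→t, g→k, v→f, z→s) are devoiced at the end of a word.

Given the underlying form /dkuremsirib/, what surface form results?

Rule 1 (high vowel syncope): no segment meets the environment; /dkuremsirib/ is unchanged.
Rule 2 (stop-cluster e-epenthesis): /d/ and /k/ form a stop–stop cluster, so [e] is inserted between them. /dkuremsirib/ → dekuremsirib.
Rule 3 (pre-rhotic lowering): /u/ is a high vowel immediately before /r/, so it lowers to [o]. /i/ is a high vowel immediately before /r/, so it lowers to [e]. /dekuremsirib/ → dekoremserib.
Rule 4 (nasal place assimilation): /m/ precedes the alveolar consonant /s/, so it assimilates in place to [n]. /dekoremserib/ → dekorenserib.
Rule 5 (final devoicing): /b/ is a voiced obstruent in word-final position, so it devoices to [p]. /dekorenserib/ → dekorenserip.

dekorenserip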